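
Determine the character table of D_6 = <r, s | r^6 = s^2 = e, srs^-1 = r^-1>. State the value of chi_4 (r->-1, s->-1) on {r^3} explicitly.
Conjugacy classes: {e} of size 1, {r^3} of size 1, {r^1, r^5} of size 2, {r^2, r^4} of size 2, {s, sr^2, ...} of size 3, {sr, sr^3, ...} of size 3.
Character table:
  irrep \ class              {e} (size 1)  {r^3} (size 1)  {r^1, r^5} (size 2)  {r^2, r^4} (size 2)  {s, sr^2, ...} (size 3)  {sr, sr^3, ...} (size 3)
  chi_1 (triv)               1             1               1                    1                    1                        1                       
  chi_2 (sign: r->1, s->-1)  1             1               1                    1                    -1                       -1                      
  chi_3 (r->-1, s->1)        1             -1              -1                   1                    1                        -1                      
  chi_4 (r->-1, s->-1)       1             -1              -1                   1                    -1                       1                       
  chi_5 (2d, j=1)            2             -2              1                    -1                   0                        0                       
  chi_6 (2d, j=2)            2             2               -1                   -1                   0                        0                       

Spot check: chi_4 (r->-1, s->-1) on {r^3} = -1.

Argument: D_6 has order 2*6 = 12 with 6 conjugacy classes, hence 6 irreducibles. Sum of squared dims 1 + 1 + 1 + 1 + 4 + 4 = 12 = |G|. Linear characters come from the abelianisation; the 2-dimensional irreps have character r^k -> 2*cos(2*pi*j*k/6), reflections -> 0.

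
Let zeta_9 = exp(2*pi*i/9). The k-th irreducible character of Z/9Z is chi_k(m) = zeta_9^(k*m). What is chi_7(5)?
chi_7(5) = zeta_9^35 = exp(-2*I*pi/9)

Argument: chi_7(5) = zeta_9^(7*5) = zeta_9^35. Since zeta_9^9 = 1, this equals zeta_9^8 = exp(2*pi*i*8/9) = exp(-2*I*pi/9).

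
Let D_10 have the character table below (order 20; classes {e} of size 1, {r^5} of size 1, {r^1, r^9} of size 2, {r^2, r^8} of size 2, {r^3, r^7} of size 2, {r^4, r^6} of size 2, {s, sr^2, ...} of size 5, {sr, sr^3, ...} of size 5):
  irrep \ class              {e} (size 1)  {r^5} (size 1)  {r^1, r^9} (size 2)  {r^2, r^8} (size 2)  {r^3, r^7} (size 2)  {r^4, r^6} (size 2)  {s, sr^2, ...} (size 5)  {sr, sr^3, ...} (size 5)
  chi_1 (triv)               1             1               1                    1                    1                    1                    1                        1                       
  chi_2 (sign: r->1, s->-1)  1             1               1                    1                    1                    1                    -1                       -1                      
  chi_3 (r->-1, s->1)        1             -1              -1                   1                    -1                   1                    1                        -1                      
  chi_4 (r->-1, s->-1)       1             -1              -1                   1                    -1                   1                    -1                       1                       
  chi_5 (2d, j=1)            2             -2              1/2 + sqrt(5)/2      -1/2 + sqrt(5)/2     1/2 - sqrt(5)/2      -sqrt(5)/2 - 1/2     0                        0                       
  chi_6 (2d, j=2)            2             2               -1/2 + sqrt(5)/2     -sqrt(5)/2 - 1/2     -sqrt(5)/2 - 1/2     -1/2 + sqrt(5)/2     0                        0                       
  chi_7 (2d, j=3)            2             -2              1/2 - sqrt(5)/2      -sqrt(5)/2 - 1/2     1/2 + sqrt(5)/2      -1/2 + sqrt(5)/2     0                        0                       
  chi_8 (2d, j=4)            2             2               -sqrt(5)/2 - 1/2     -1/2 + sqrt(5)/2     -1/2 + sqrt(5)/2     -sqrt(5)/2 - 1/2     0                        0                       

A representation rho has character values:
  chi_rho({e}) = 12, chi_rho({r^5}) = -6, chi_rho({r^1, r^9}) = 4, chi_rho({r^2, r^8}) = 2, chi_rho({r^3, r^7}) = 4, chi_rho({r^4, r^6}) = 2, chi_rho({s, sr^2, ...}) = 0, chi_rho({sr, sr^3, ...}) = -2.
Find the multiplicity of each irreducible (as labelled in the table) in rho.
Multiplicities: chi_1: 1, chi_2: 2, chi_3: 1, chi_4: 0, chi_5: 2, chi_6: 0, chi_7: 2, chi_8: 0.

Use <chi_rho, chi> = (1/|G|) sum_C |C| * chi_rho(C) * conj(chi(C)) with |G| = 20 for each irreducible chi in the table:
  <chi_rho, chi_1> = (1/20)[1*(12)*conj(1) + 1*(-6)*conj(1) + 2*(4)*conj(1) + 2*(2)*conj(1) + 2*(4)*conj(1) + 2*(2)*conj(1) + 5*(0)*conj(1) + 5*(-2)*conj(1)]
      = (1/20)[(12) + (-6) + (8) + (4) + (8) + (4) + (0) + (-10)] = 20/20 = 1
  <chi_rho, chi_2> = (1/20)[1*(12)*conj(1) + 1*(-6)*conj(1) + 2*(4)*conj(1) + 2*(2)*conj(1) + 2*(4)*conj(1) + 2*(2)*conj(1) + 5*(0)*conj(-1) + 5*(-2)*conj(-1)]
      = (1/20)[(12) + (-6) + (8) + (4) + (8) + (4) + (0) + (10)] = 40/20 = 2
  <chi_rho, chi_3> = (1/20)[1*(12)*conj(1) + 1*(-6)*conj(-1) + 2*(4)*conj(-1) + 2*(2)*conj(1) + 2*(4)*conj(-1) + 2*(2)*conj(1) + 5*(0)*conj(1) + 5*(-2)*conj(-1)]
      = (1/20)[(12) + (6) + (-8) + (4) + (-8) + (4) + (0) + (10)] = 20/20 = 1
  <chi_rho, chi_4> = (1/20)[1*(12)*conj(1) + 1*(-6)*conj(-1) + 2*(4)*conj(-1) + 2*(2)*conj(1) + 2*(4)*conj(-1) + 2*(2)*conj(1) + 5*(0)*conj(-1) + 5*(-2)*conj(1)]
      = (1/20)[(12) + (6) + (-8) + (4) + (-8) + (4) + (0) + (-10)] = 0/20 = 0
  <chi_rho, chi_5> = (1/20)[1*(12)*conj(2) + 1*(-6)*conj(-2) + 2*(4)*conj(1/2 + sqrt(5)/2) + 2*(2)*conj(-1/2 + sqrt(5)/2) + 2*(4)*conj(1/2 - sqrt(5)/2) + 2*(2)*conj(-sqrt(5)/2 - 1/2) + 5*(0)*conj(0) + 5*(-2)*conj(0)]
      = (1/20)[(24) + (12) + (4 + 4*sqrt(5)) + (-2 + 2*sqrt(5)) + (4 - 4*sqrt(5)) + (-2*sqrt(5) - 2) + (0) + (0)] = 40/20 = 2
  <chi_rho, chi_6> = (1/20)[1*(12)*conj(2) + 1*(-6)*conj(2) + 2*(4)*conj(-1/2 + sqrt(5)/2) + 2*(2)*conj(-sqrt(5)/2 - 1/2) + 2*(4)*conj(-sqrt(5)/2 - 1/2) + 2*(2)*conj(-1/2 + sqrt(5)/2) + 5*(0)*conj(0) + 5*(-2)*conj(0)]
      = (1/20)[(24) + (-12) + (-4 + 4*sqrt(5)) + (-2*sqrt(5) - 2) + (-4*sqrt(5) - 4) + (-2 + 2*sqrt(5)) + (0) + (0)] = 0/20 = 0
  <chi_rho, chi_7> = (1/20)[1*(12)*conj(2) + 1*(-6)*conj(-2) + 2*(4)*conj(1/2 - sqrt(5)/2) + 2*(2)*conj(-sqrt(5)/2 - 1/2) + 2*(4)*conj(1/2 + sqrt(5)/2) + 2*(2)*conj(-1/2 + sqrt(5)/2) + 5*(0)*conj(0) + 5*(-2)*conj(0)]
      = (1/20)[(24) + (12) + (4 - 4*sqrt(5)) + (-2*sqrt(5) - 2) + (4 + 4*sqrt(5)) + (-2 + 2*sqrt(5)) + (0) + (0)] = 40/20 = 2
  <chi_rho, chi_8> = (1/20)[1*(12)*conj(2) + 1*(-6)*conj(2) + 2*(4)*conj(-sqrt(5)/2 - 1/2) + 2*(2)*conj(-1/2 + sqrt(5)/2) + 2*(4)*conj(-1/2 + sqrt(5)/2) + 2*(2)*conj(-sqrt(5)/2 - 1/2) + 5*(0)*conj(0) + 5*(-2)*conj(0)]
      = (1/20)[(24) + (-12) + (-4*sqrt(5) - 4) + (-2 + 2*sqrt(5)) + (-4 + 4*sqrt(5)) + (-2*sqrt(5) - 2) + (0) + (0)] = 0/20 = 0
Dimension check: dim(rho) = sum (mult * dim) = 1*1 + 2*1 + 1*1 + 0*1 + 2*2 + 0*2 + 2*2 + 0*2 = 12 = chi_rho(e) = 12.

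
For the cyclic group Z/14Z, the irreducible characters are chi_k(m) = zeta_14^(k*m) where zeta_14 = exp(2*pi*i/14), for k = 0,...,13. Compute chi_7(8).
chi_7(8) = zeta_14^56 = 1

Why: chi_7(8) = zeta_14^(7*8) = zeta_14^56. Since zeta_14^14 = 1, this equals zeta_14^0 = exp(2*pi*i*0/14) = 1.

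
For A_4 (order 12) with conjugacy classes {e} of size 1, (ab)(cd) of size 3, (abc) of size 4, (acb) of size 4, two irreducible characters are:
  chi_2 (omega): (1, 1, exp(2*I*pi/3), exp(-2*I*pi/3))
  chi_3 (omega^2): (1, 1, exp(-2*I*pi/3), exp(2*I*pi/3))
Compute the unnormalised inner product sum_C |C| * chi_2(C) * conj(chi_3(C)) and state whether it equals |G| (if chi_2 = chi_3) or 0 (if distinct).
Sum = 0; so <chi_2, chi_3> = 0 (distinct irreducibles are orthogonal).

Justification: Compute term by term over conjugacy classes (|C| * chi_2(C) * conj(chi_3(C))):
  1*(1)*conj(1) + 3*(1)*conj(1) + 4*(exp(2*I*pi/3))*conj(exp(-2*I*pi/3)) + 4*(exp(-2*I*pi/3))*conj(exp(2*I*pi/3))
  = (1) + (3) + (4*exp(-2*I*pi/3)) + (4*exp(2*I*pi/3))
  = 0.
(Exp terms are combined using exp(i*s)*conj(exp(i*t)) = exp(i*(s-t)), and sums of them are collapsed using the identity that for every m > 1 the m distinct m-th roots of unity sum to 0, e.g. 1 + exp(2*I*pi/3) + exp(-2*I*pi/3) = 0.)
Dividing by |G| = 12 gives 0/12 = 0, matching the row-orthogonality relation <chi_2, chi_3> = [chi_2 = chi_3].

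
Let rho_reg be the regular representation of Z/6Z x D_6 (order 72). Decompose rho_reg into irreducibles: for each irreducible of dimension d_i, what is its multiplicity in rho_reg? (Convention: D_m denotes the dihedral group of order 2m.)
Each irreducible V_i of dimension d_i appears with multiplicity d_i, i.e. rho_reg = (direct sum over all irreducibles V_i) d_i V_i. The irreducible dimensions for Z/6Z x D_6 are 1, 1, 1, 1, 1, 1, 1, 1, 1, 1, 1, 1, 1, 1, 1, 1, 1, 1, 1, 1, 1, 1, 1, 1, 2, 2, 2, 2, 2, 2, 2, 2, 2, 2, 2, 2: 24 irreducibles of dimension 1, each with multiplicity 1; 12 irreducibles of dimension 2, each with multiplicity 2. Total dimension 24*1*1 + 12*2*2 = 72 = |G|.

Reasoning: General theorem: in the regular representation of a finite group G, each irreducible appears with multiplicity equal to its dimension. Check: dim(rho_reg) = sum d_i^2 = 1 + 1 + 1 + 1 + 1 + 1 + 1 + 1 + 1 + 1 + 1 + 1 + 1 + 1 + 1 + 1 + 1 + 1 + 1 + 1 + 1 + 1 + 1 + 1 + 4 + 4 + 4 + 4 + 4 + 4 + 4 + 4 + 4 + 4 + 4 + 4 = 72 = |G|.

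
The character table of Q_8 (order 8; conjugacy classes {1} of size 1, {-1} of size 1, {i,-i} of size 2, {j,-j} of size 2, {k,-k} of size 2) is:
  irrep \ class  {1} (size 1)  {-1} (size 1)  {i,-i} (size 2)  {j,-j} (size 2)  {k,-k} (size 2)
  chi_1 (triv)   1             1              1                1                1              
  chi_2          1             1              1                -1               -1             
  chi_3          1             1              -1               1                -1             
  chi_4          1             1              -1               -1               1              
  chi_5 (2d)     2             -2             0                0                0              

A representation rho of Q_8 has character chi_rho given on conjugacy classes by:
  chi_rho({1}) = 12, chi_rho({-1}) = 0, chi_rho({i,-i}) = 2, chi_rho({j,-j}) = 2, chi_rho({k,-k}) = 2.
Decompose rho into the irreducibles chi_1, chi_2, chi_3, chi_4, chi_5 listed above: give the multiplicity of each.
Multiplicities: chi_1: 3, chi_2: 1, chi_3: 1, chi_4: 1, chi_5: 3.

Argument: Use <chi_rho, chi> = (1/|G|) sum_C |C| * chi_rho(C) * conj(chi(C)) with |G| = 8 for each irreducible chi in the table:
  <chi_rho, chi_1> = (1/8)[1*(12)*conj(1) + 1*(0)*conj(1) + 2*(2)*conj(1) + 2*(2)*conj(1) + 2*(2)*conj(1)]
      = (1/8)[(12) + (0) + (4) + (4) + (4)] = 24/8 = 3
  <chi_rho, chi_2> = (1/8)[1*(12)*conj(1) + 1*(0)*conj(1) + 2*(2)*conj(1) + 2*(2)*conj(-1) + 2*(2)*conj(-1)]
      = (1/8)[(12) + (0) + (4) + (-4) + (-4)] = 8/8 = 1
  <chi_rho, chi_3> = (1/8)[1*(12)*conj(1) + 1*(0)*conj(1) + 2*(2)*conj(-1) + 2*(2)*conj(1) + 2*(2)*conj(-1)]
      = (1/8)[(12) + (0) + (-4) + (4) + (-4)] = 8/8 = 1
  <chi_rho, chi_4> = (1/8)[1*(12)*conj(1) + 1*(0)*conj(1) + 2*(2)*conj(-1) + 2*(2)*conj(-1) + 2*(2)*conj(1)]
      = (1/8)[(12) + (0) + (-4) + (-4) + (4)] = 8/8 = 1
  <chi_rho, chi_5> = (1/8)[1*(12)*conj(2) + 1*(0)*conj(-2) + 2*(2)*conj(0) + 2*(2)*conj(0) + 2*(2)*conj(0)]
      = (1/8)[(24) + (0) + (0) + (0) + (0)] = 24/8 = 3
Dimension check: dim(rho) = sum (mult * dim) = 3*1 + 1*1 + 1*1 + 1*1 + 3*2 = 12 = chi_rho(e) = 12.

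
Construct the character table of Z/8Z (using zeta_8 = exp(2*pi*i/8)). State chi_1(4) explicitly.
Character table of Z/8Z (irreps indexed chi_0,...,chi_7 with chi_k(m) = zeta_8^(k*m), zeta_8 = exp(2*pi*i/8)):
  irrep \ class  {0} (size 1)  {1} (size 1)    {2} (size 1)  {3} (size 1)    {4} (size 1)  {5} (size 1)    {6} (size 1)  {7} (size 1)  
  chi_0          1             1               1             1               1             1               1             1             
  chi_1          1             exp(I*pi/4)     I             exp(3*I*pi/4)   -1            exp(-3*I*pi/4)  -I            exp(-I*pi/4)  
  chi_2          1             I               -1            -I              1             I               -1            -I            
  chi_3          1             exp(3*I*pi/4)   -I            exp(I*pi/4)     -1            exp(-I*pi/4)    I             exp(-3*I*pi/4)
  chi_4          1             -1              1             -1              1             -1              1             -1            
  chi_5          1             exp(-3*I*pi/4)  I             exp(-I*pi/4)    -1            exp(I*pi/4)     -I            exp(3*I*pi/4) 
  chi_6          1             -I              -1            I               1             -I              -1            I             
  chi_7          1             exp(-I*pi/4)    -I            exp(-3*I*pi/4)  -1            exp(3*I*pi/4)   I             exp(I*pi/4)   

Spot check: chi_1(4) = zeta_8^(1*4) = zeta_8^4 = -1.

Derivation: Z/8Z is abelian, so all 8 irreducible complex representations are 1-dimensional. They are given by chi_k(m) = zeta_8^(k*m) for k = 0,...,7. Row orthogonality: sum_m chi_k(m) conj(chi_l(m)) = 8 * [k = l].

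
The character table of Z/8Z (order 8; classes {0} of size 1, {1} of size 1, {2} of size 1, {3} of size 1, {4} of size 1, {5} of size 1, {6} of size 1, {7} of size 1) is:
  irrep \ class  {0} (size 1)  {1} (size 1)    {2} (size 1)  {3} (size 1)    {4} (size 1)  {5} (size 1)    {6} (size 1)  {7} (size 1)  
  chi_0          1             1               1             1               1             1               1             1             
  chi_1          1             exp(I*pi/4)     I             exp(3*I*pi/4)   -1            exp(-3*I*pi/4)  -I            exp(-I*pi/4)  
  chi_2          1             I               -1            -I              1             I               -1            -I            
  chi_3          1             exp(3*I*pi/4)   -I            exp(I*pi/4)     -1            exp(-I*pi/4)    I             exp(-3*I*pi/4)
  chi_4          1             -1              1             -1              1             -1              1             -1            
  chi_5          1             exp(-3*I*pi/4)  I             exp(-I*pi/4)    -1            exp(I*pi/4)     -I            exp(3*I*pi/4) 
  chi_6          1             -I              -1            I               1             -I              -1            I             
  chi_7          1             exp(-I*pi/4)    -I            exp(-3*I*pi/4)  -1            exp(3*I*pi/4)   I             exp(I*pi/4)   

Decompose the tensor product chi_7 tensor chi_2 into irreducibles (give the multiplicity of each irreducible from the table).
chi_7 tensor chi_2 = chi_1 (all other irreducibles have multiplicity 0).

Solution. The character of a tensor product is the pointwise product (chi_7 * chi_2)(C) = chi_7(C) * chi_2(C):
  {0}: (1)*(1), {1}: (exp(-I*pi/4))*(I), {2}: (-I)*(-1), {3}: (exp(-3*I*pi/4))*(-I), {4}: (-1)*(1), {5}: (exp(3*I*pi/4))*(I), {6}: (I)*(-1), {7}: (exp(I*pi/4))*(-I)
so (chi_7 * chi_2) takes values
  {0} -> 1, {1} -> exp(I*pi/4), {2} -> I, {3} -> -exp(-I*pi/4), {4} -> -1, {5} -> exp(-3*I*pi/4), {6} -> -I, {7} -> -exp(3*I*pi/4).
Now take the inner product of this character with each irreducible chi from the table, <chi_7*chi_2, chi> = (1/8) sum_C |C| (chi_7*chi_2)(C) conj(chi(C)):
  <chi_7*chi_2, chi_0> = (1/8)[1*(1)*conj(1) + 1*(exp(I*pi/4))*conj(1) + 1*(I)*conj(1) + 1*(-exp(-I*pi/4))*conj(1) + 1*(-1)*conj(1) + 1*(exp(-3*I*pi/4))*conj(1) + 1*(-I)*conj(1) + 1*(-exp(3*I*pi/4))*conj(1)]
      = (1/8)[(1) + (exp(I*pi/4)) + (I) + (-exp(-I*pi/4)) + (-1) + (exp(-3*I*pi/4)) + (-I) + (-exp(3*I*pi/4))] = 0/8 = 0
  <chi_7*chi_2, chi_1> = (1/8)[1*(1)*conj(1) + 1*(exp(I*pi/4))*conj(exp(I*pi/4)) + 1*(I)*conj(I) + 1*(-exp(-I*pi/4))*conj(exp(3*I*pi/4)) + 1*(-1)*conj(-1) + 1*(exp(-3*I*pi/4))*conj(exp(-3*I*pi/4)) + 1*(-I)*conj(-I) + 1*(-exp(3*I*pi/4))*conj(exp(-I*pi/4))]
      = (1/8)[(1) + (1) + (1) + (1) + (1) + (1) + (1) + (1)] = 8/8 = 1
  <chi_7*chi_2, chi_2> = (1/8)[1*(1)*conj(1) + 1*(exp(I*pi/4))*conj(I) + 1*(I)*conj(-1) + 1*(-exp(-I*pi/4))*conj(-I) + 1*(-1)*conj(1) + 1*(exp(-3*I*pi/4))*conj(I) + 1*(-I)*conj(-1) + 1*(-exp(3*I*pi/4))*conj(-I)]
      = (1/8)[(1) + (-exp(3*I*pi/4)) + (-I) + (-exp(I*pi/4)) + (-1) + (-exp(-I*pi/4)) + (I) + (-exp(-3*I*pi/4))] = 0/8 = 0
  <chi_7*chi_2, chi_3> = (1/8)[1*(1)*conj(1) + 1*(exp(I*pi/4))*conj(exp(3*I*pi/4)) + 1*(I)*conj(-I) + 1*(-exp(-I*pi/4))*conj(exp(I*pi/4)) + 1*(-1)*conj(-1) + 1*(exp(-3*I*pi/4))*conj(exp(-I*pi/4)) + 1*(-I)*conj(I) + 1*(-exp(3*I*pi/4))*conj(exp(-3*I*pi/4))]
      = (1/8)[(1) + (-I) + (-1) + (I) + (1) + (-I) + (-1) + (I)] = 0/8 = 0
  <chi_7*chi_2, chi_4> = (1/8)[1*(1)*conj(1) + 1*(exp(I*pi/4))*conj(-1) + 1*(I)*conj(1) + 1*(-exp(-I*pi/4))*conj(-1) + 1*(-1)*conj(1) + 1*(exp(-3*I*pi/4))*conj(-1) + 1*(-I)*conj(1) + 1*(-exp(3*I*pi/4))*conj(-1)]
      = (1/8)[(1) + (-exp(I*pi/4)) + (I) + (exp(-I*pi/4)) + (-1) + (-exp(-3*I*pi/4)) + (-I) + (exp(3*I*pi/4))] = 0/8 = 0
  <chi_7*chi_2, chi_5> = (1/8)[1*(1)*conj(1) + 1*(exp(I*pi/4))*conj(exp(-3*I*pi/4)) + 1*(I)*conj(I) + 1*(-exp(-I*pi/4))*conj(exp(-I*pi/4)) + 1*(-1)*conj(-1) + 1*(exp(-3*I*pi/4))*conj(exp(I*pi/4)) + 1*(-I)*conj(-I) + 1*(-exp(3*I*pi/4))*conj(exp(3*I*pi/4))]
      = (1/8)[(1) + (-1) + (1) + (-1) + (1) + (-1) + (1) + (-1)] = 0/8 = 0
  <chi_7*chi_2, chi_6> = (1/8)[1*(1)*conj(1) + 1*(exp(I*pi/4))*conj(-I) + 1*(I)*conj(-1) + 1*(-exp(-I*pi/4))*conj(I) + 1*(-1)*conj(1) + 1*(exp(-3*I*pi/4))*conj(-I) + 1*(-I)*conj(-1) + 1*(-exp(3*I*pi/4))*conj(I)]
      = (1/8)[(1) + (exp(3*I*pi/4)) + (-I) + (exp(I*pi/4)) + (-1) + (exp(-I*pi/4)) + (I) + (exp(-3*I*pi/4))] = 0/8 = 0
  <chi_7*chi_2, chi_7> = (1/8)[1*(1)*conj(1) + 1*(exp(I*pi/4))*conj(exp(-I*pi/4)) + 1*(I)*conj(-I) + 1*(-exp(-I*pi/4))*conj(exp(-3*I*pi/4)) + 1*(-1)*conj(-1) + 1*(exp(-3*I*pi/4))*conj(exp(3*I*pi/4)) + 1*(-I)*conj(I) + 1*(-exp(3*I*pi/4))*conj(exp(I*pi/4))]
      = (1/8)[(1) + (I) + (-1) + (-I) + (1) + (I) + (-1) + (-I)] = 0/8 = 0
(Exp terms are combined using exp(i*s)*conj(exp(i*t)) = exp(i*(s-t)), and sums of them are collapsed using the identity that for every m > 1 the m distinct m-th roots of unity sum to 0, e.g. 1 + exp(2*I*pi/3) + exp(-2*I*pi/3) = 0.)
Hence the multiplicities are chi_1: 1. Dimension check: dim(chi_7)*dim(chi_2) = 1*1 = 1 and sum (mult * dim) = 1*1 = 1.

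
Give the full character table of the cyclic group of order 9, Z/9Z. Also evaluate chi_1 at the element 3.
Character table of Z/9Z (irreps indexed chi_0,...,chi_8 with chi_k(m) = zeta_9^(k*m), zeta_9 = exp(2*pi*i/9)):
  irrep \ class  {0} (size 1)  {1} (size 1)    {2} (size 1)    {3} (size 1)    {4} (size 1)    {5} (size 1)    {6} (size 1)    {7} (size 1)    {8} (size 1)  
  chi_0          1             1               1               1               1               1               1               1               1             
  chi_1          1             exp(2*I*pi/9)   exp(4*I*pi/9)   exp(2*I*pi/3)   exp(8*I*pi/9)   exp(-8*I*pi/9)  exp(-2*I*pi/3)  exp(-4*I*pi/9)  exp(-2*I*pi/9)
  chi_2          1             exp(4*I*pi/9)   exp(8*I*pi/9)   exp(-2*I*pi/3)  exp(-2*I*pi/9)  exp(2*I*pi/9)   exp(2*I*pi/3)   exp(-8*I*pi/9)  exp(-4*I*pi/9)
  chi_3          1             exp(2*I*pi/3)   exp(-2*I*pi/3)  1               exp(2*I*pi/3)   exp(-2*I*pi/3)  1               exp(2*I*pi/3)   exp(-2*I*pi/3)
  chi_4          1             exp(8*I*pi/9)   exp(-2*I*pi/9)  exp(2*I*pi/3)   exp(-4*I*pi/9)  exp(4*I*pi/9)   exp(-2*I*pi/3)  exp(2*I*pi/9)   exp(-8*I*pi/9)
  chi_5          1             exp(-8*I*pi/9)  exp(2*I*pi/9)   exp(-2*I*pi/3)  exp(4*I*pi/9)   exp(-4*I*pi/9)  exp(2*I*pi/3)   exp(-2*I*pi/9)  exp(8*I*pi/9) 
  chi_6          1             exp(-2*I*pi/3)  exp(2*I*pi/3)   1               exp(-2*I*pi/3)  exp(2*I*pi/3)   1               exp(-2*I*pi/3)  exp(2*I*pi/3) 
  chi_7          1             exp(-4*I*pi/9)  exp(-8*I*pi/9)  exp(2*I*pi/3)   exp(2*I*pi/9)   exp(-2*I*pi/9)  exp(-2*I*pi/3)  exp(8*I*pi/9)   exp(4*I*pi/9) 
  chi_8          1             exp(-2*I*pi/9)  exp(-4*I*pi/9)  exp(-2*I*pi/3)  exp(-8*I*pi/9)  exp(8*I*pi/9)   exp(2*I*pi/3)   exp(4*I*pi/9)   exp(2*I*pi/9) 

Spot check: chi_1(3) = zeta_9^(1*3) = zeta_9^3 = exp(2*I*pi/3).

Derivation: Z/9Z is abelian, so all 9 irreducible complex representations are 1-dimensional. They are given by chi_k(m) = zeta_9^(k*m) for k = 0,...,8. Row orthogonality: sum_m chi_k(m) conj(chi_l(m)) = 9 * [k = l].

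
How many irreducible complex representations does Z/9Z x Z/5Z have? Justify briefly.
45

Derivation: The number of irreducible complex representations of a finite group equals its number of conjugacy classes. Z/9Z x Z/5Z is abelian of order 45, so every element is its own conjugacy class: 45 classes, so Z/9Z x Z/5Z (order 45) has exactly 45 irreducible complex representations.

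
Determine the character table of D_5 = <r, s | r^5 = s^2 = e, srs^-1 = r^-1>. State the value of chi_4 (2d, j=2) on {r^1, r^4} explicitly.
Conjugacy classes: {e} of size 1, {r^1, r^4} of size 2, {r^2, r^3} of size 2, {s, sr, ..., sr^4} of size 5.
Character table:
  irrep \ class              {e} (size 1)  {r^1, r^4} (size 2)  {r^2, r^3} (size 2)  {s, sr, ..., sr^4} (size 5)
  chi_1 (triv)               1             1                    1                    1                          
  chi_2 (sign: r->1, s->-1)  1             1                    1                    -1                         
  chi_3 (2d, j=1)            2             -1/2 + sqrt(5)/2     -sqrt(5)/2 - 1/2     0                          
  chi_4 (2d, j=2)            2             -sqrt(5)/2 - 1/2     -1/2 + sqrt(5)/2     0                          

Spot check: chi_4 (2d, j=2) on {r^1, r^4} = -sqrt(5)/2 - 1/2.

D_5 has order 2*5 = 10 with 4 conjugacy classes, hence 4 irreducibles. Sum of squared dims 1 + 1 + 4 + 4 = 10 = |G|. Linear characters come from the abelianisation; the 2-dimensional irreps have character r^k -> 2*cos(2*pi*j*k/5), reflections -> 0.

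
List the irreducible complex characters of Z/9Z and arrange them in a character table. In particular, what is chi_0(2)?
Character table of Z/9Z (irreps indexed chi_0,...,chi_8 with chi_k(m) = zeta_9^(k*m), zeta_9 = exp(2*pi*i/9)):
  irrep \ class  {0} (size 1)  {1} (size 1)    {2} (size 1)    {3} (size 1)    {4} (size 1)    {5} (size 1)    {6} (size 1)    {7} (size 1)    {8} (size 1)  
  chi_0          1             1               1               1               1               1               1               1               1             
  chi_1          1             exp(2*I*pi/9)   exp(4*I*pi/9)   exp(2*I*pi/3)   exp(8*I*pi/9)   exp(-8*I*pi/9)  exp(-2*I*pi/3)  exp(-4*I*pi/9)  exp(-2*I*pi/9)
  chi_2          1             exp(4*I*pi/9)   exp(8*I*pi/9)   exp(-2*I*pi/3)  exp(-2*I*pi/9)  exp(2*I*pi/9)   exp(2*I*pi/3)   exp(-8*I*pi/9)  exp(-4*I*pi/9)
  chi_3          1             exp(2*I*pi/3)   exp(-2*I*pi/3)  1               exp(2*I*pi/3)   exp(-2*I*pi/3)  1               exp(2*I*pi/3)   exp(-2*I*pi/3)
  chi_4          1             exp(8*I*pi/9)   exp(-2*I*pi/9)  exp(2*I*pi/3)   exp(-4*I*pi/9)  exp(4*I*pi/9)   exp(-2*I*pi/3)  exp(2*I*pi/9)   exp(-8*I*pi/9)
  chi_5          1             exp(-8*I*pi/9)  exp(2*I*pi/9)   exp(-2*I*pi/3)  exp(4*I*pi/9)   exp(-4*I*pi/9)  exp(2*I*pi/3)   exp(-2*I*pi/9)  exp(8*I*pi/9) 
  chi_6          1             exp(-2*I*pi/3)  exp(2*I*pi/3)   1               exp(-2*I*pi/3)  exp(2*I*pi/3)   1               exp(-2*I*pi/3)  exp(2*I*pi/3) 
  chi_7          1             exp(-4*I*pi/9)  exp(-8*I*pi/9)  exp(2*I*pi/3)   exp(2*I*pi/9)   exp(-2*I*pi/9)  exp(-2*I*pi/3)  exp(8*I*pi/9)   exp(4*I*pi/9) 
  chi_8          1             exp(-2*I*pi/9)  exp(-4*I*pi/9)  exp(-2*I*pi/3)  exp(-8*I*pi/9)  exp(8*I*pi/9)   exp(2*I*pi/3)   exp(4*I*pi/9)   exp(2*I*pi/9) 

Spot check: chi_0(2) = zeta_9^(0*2) = zeta_9^0 = 1.

Justification: Z/9Z is abelian, so all 9 irreducible complex representations are 1-dimensional. They are given by chi_k(m) = zeta_9^(k*m) for k = 0,...,8. Row orthogonality: sum_m chi_k(m) conj(chi_l(m)) = 9 * [k = l].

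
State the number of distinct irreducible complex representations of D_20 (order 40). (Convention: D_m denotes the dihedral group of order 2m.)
13

Argument: The number of irreducible complex representations of a finite group equals its number of conjugacy classes. D_20 has 13 conjugacy classes (n/2 + 3 for n even), so D_20 (order 40) has exactly 13 irreducible complex representations.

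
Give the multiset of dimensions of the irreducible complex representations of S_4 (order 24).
Dimensions: 1, 1, 2, 3, 3

There are 5 irreducibles (= number of conjugacy classes). Their dimensions d_i satisfy sum d_i^2 = |G| = 24: 1 + 1 + 4 + 9 + 9 = 24.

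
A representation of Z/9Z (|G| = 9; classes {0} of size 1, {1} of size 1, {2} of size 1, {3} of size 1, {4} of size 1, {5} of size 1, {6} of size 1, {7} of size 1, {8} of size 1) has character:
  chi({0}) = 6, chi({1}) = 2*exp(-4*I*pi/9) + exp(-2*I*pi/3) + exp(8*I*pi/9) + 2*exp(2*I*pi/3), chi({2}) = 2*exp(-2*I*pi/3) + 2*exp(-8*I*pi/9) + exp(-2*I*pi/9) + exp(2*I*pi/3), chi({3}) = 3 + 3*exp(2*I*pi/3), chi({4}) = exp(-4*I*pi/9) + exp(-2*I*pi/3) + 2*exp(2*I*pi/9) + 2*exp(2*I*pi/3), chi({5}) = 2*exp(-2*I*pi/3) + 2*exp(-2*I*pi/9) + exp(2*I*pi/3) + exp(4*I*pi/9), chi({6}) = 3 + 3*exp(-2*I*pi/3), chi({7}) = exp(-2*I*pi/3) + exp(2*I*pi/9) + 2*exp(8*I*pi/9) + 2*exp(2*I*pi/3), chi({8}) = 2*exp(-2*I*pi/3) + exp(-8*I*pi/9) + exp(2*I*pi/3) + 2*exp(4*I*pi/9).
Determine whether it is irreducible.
Not irreducible (reducible): <chi, chi> = 10 > 1.

Details: <chi, chi> = (1/|G|) sum_C |C| * |chi(C)|^2 = (1/9)[1*|6|^2 + 1*|2*exp(-4*I*pi/9) + exp(-2*I*pi/3) + exp(8*I*pi/9) + 2*exp(2*I*pi/3)|^2 + 1*|2*exp(-2*I*pi/3) + 2*exp(-8*I*pi/9) + exp(-2*I*pi/9) + exp(2*I*pi/3)|^2 + 1*|3 + 3*exp(2*I*pi/3)|^2 + 1*|exp(-4*I*pi/9) + exp(-2*I*pi/3) + 2*exp(2*I*pi/9) + 2*exp(2*I*pi/3)|^2 + 1*|2*exp(-2*I*pi/3) + 2*exp(-2*I*pi/9) + exp(2*I*pi/3) + exp(4*I*pi/9)|^2 + 1*|3 + 3*exp(-2*I*pi/3)|^2 + 1*|exp(-2*I*pi/3) + exp(2*I*pi/9) + 2*exp(8*I*pi/9) + 2*exp(2*I*pi/3)|^2 + 1*|2*exp(-2*I*pi/3) + exp(-8*I*pi/9) + exp(2*I*pi/3) + 2*exp(4*I*pi/9)|^2]
  = (1/9)[(36) + (10 + 4*exp(-2*I*pi/3) + 4*exp(-2*I*pi/9) + 4*exp(-8*I*pi/9) + exp(-4*I*pi/9) + exp(4*I*pi/9) + 4*exp(8*I*pi/9) + 4*exp(2*I*pi/9) + 4*exp(2*I*pi/3)) + (10 + 4*exp(-4*I*pi/9) + 4*exp(-2*I*pi/3) + 4*exp(-2*I*pi/9) + exp(-8*I*pi/9) + exp(8*I*pi/9) + 4*exp(2*I*pi/9) + 4*exp(2*I*pi/3) + 4*exp(4*I*pi/9)) + (9) + (10 + 4*exp(-4*I*pi/9) + 4*exp(-2*I*pi/3) + 4*exp(-8*I*pi/9) + exp(-2*I*pi/9) + exp(2*I*pi/9) + 4*exp(8*I*pi/9) + 4*exp(2*I*pi/3) + 4*exp(4*I*pi/9)) + (10 + 4*exp(-4*I*pi/9) + 4*exp(-2*I*pi/3) + 4*exp(-8*I*pi/9) + exp(-2*I*pi/9) + exp(2*I*pi/9) + 4*exp(8*I*pi/9) + 4*exp(2*I*pi/3) + 4*exp(4*I*pi/9)) + (9) + (10 + 4*exp(-4*I*pi/9) + 4*exp(-2*I*pi/3) + 4*exp(-2*I*pi/9) + exp(-8*I*pi/9) + exp(8*I*pi/9) + 4*exp(2*I*pi/9) + 4*exp(2*I*pi/3) + 4*exp(4*I*pi/9)) + (10 + 4*exp(-2*I*pi/3) + 4*exp(-2*I*pi/9) + 4*exp(-8*I*pi/9) + exp(-4*I*pi/9) + exp(4*I*pi/9) + 4*exp(8*I*pi/9) + 4*exp(2*I*pi/9) + 4*exp(2*I*pi/3))] = 90/9 = 10.
(Exp terms are combined using exp(i*s)*conj(exp(i*t)) = exp(i*(s-t)), and sums of them are collapsed using the identity that for every m > 1 the m distinct m-th roots of unity sum to 0, e.g. 1 + exp(2*I*pi/3) + exp(-2*I*pi/3) = 0.)
A character is irreducible iff <chi, chi> = 1, so this representation is reducible.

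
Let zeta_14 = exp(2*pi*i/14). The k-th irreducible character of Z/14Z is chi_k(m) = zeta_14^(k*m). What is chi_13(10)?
chi_13(10) = zeta_14^130 = exp(4*I*pi/7)

Derivation: chi_13(10) = zeta_14^(13*10) = zeta_14^130. Since zeta_14^14 = 1, this equals zeta_14^4 = exp(2*pi*i*4/14) = exp(4*I*pi/7).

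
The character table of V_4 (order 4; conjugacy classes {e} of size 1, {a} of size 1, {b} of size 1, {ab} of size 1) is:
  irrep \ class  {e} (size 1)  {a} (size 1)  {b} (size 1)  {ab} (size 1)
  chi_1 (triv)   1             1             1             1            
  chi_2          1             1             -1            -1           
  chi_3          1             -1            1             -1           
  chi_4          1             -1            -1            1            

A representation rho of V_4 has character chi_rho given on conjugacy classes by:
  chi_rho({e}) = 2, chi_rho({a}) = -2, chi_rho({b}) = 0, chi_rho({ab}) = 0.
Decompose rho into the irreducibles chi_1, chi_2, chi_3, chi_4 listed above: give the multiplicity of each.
Multiplicities: chi_1: 0, chi_2: 0, chi_3: 1, chi_4: 1.

Proof sketch: Use <chi_rho, chi> = (1/|G|) sum_C |C| * chi_rho(C) * conj(chi(C)) with |G| = 4 for each irreducible chi in the table:
  <chi_rho, chi_1> = (1/4)[1*(2)*conj(1) + 1*(-2)*conj(1) + 1*(0)*conj(1) + 1*(0)*conj(1)]
      = (1/4)[(2) + (-2) + (0) + (0)] = 0/4 = 0
  <chi_rho, chi_2> = (1/4)[1*(2)*conj(1) + 1*(-2)*conj(1) + 1*(0)*conj(-1) + 1*(0)*conj(-1)]
      = (1/4)[(2) + (-2) + (0) + (0)] = 0/4 = 0
  <chi_rho, chi_3> = (1/4)[1*(2)*conj(1) + 1*(-2)*conj(-1) + 1*(0)*conj(1) + 1*(0)*conj(-1)]
      = (1/4)[(2) + (2) + (0) + (0)] = 4/4 = 1
  <chi_rho, chi_4> = (1/4)[1*(2)*conj(1) + 1*(-2)*conj(-1) + 1*(0)*conj(-1) + 1*(0)*conj(1)]
      = (1/4)[(2) + (2) + (0) + (0)] = 4/4 = 1
Dimension check: dim(rho) = sum (mult * dim) = 0*1 + 0*1 + 1*1 + 1*1 = 2 = chi_rho(e) = 2.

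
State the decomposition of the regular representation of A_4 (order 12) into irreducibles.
Each irreducible V_i of dimension d_i appears with multiplicity d_i, i.e. rho_reg = (direct sum over all irreducibles V_i) d_i V_i. The irreducible dimensions for A_4 are 1, 1, 1, 3: 3 irreducibles of dimension 1, each with multiplicity 1; 1 irreducible of dimension 3, with multiplicity 3. Total dimension 3*1*1 + 1*3*3 = 12 = |G|.

Why: General theorem: in the regular representation of a finite group G, each irreducible appears with multiplicity equal to its dimension. Check: dim(rho_reg) = sum d_i^2 = 1 + 1 + 1 + 9 = 12 = |G|.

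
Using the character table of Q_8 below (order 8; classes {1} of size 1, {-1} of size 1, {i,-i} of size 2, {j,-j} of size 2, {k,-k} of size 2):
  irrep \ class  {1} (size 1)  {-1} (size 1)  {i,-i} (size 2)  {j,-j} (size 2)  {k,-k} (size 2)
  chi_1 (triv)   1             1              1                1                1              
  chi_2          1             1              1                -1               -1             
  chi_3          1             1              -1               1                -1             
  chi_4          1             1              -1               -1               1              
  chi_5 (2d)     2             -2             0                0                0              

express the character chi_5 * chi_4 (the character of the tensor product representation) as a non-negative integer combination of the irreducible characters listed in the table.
chi_5 tensor chi_4 = chi_5 (all other irreducibles have multiplicity 0).

Explanation: The character of a tensor product is the pointwise product (chi_5 * chi_4)(C) = chi_5(C) * chi_4(C):
  {1}: (2)*(1), {-1}: (-2)*(1), {i,-i}: (0)*(-1), {j,-j}: (0)*(-1), {k,-k}: (0)*(1)
so (chi_5 * chi_4) takes values
  {1} -> 2, {-1} -> -2, {i,-i} -> 0, {j,-j} -> 0, {k,-k} -> 0.
Now take the inner product of this character with each irreducible chi from the table, <chi_5*chi_4, chi> = (1/8) sum_C |C| (chi_5*chi_4)(C) conj(chi(C)):
  <chi_5*chi_4, chi_1> = (1/8)[1*(2)*conj(1) + 1*(-2)*conj(1) + 2*(0)*conj(1) + 2*(0)*conj(1) + 2*(0)*conj(1)]
      = (1/8)[(2) + (-2) + (0) + (0) + (0)] = 0/8 = 0
  <chi_5*chi_4, chi_2> = (1/8)[1*(2)*conj(1) + 1*(-2)*conj(1) + 2*(0)*conj(1) + 2*(0)*conj(-1) + 2*(0)*conj(-1)]
      = (1/8)[(2) + (-2) + (0) + (0) + (0)] = 0/8 = 0
  <chi_5*chi_4, chi_3> = (1/8)[1*(2)*conj(1) + 1*(-2)*conj(1) + 2*(0)*conj(-1) + 2*(0)*conj(1) + 2*(0)*conj(-1)]
      = (1/8)[(2) + (-2) + (0) + (0) + (0)] = 0/8 = 0
  <chi_5*chi_4, chi_4> = (1/8)[1*(2)*conj(1) + 1*(-2)*conj(1) + 2*(0)*conj(-1) + 2*(0)*conj(-1) + 2*(0)*conj(1)]
      = (1/8)[(2) + (-2) + (0) + (0) + (0)] = 0/8 = 0
  <chi_5*chi_4, chi_5> = (1/8)[1*(2)*conj(2) + 1*(-2)*conj(-2) + 2*(0)*conj(0) + 2*(0)*conj(0) + 2*(0)*conj(0)]
      = (1/8)[(4) + (4) + (0) + (0) + (0)] = 8/8 = 1
Hence the multiplicities are chi_5: 1. Dimension check: dim(chi_5)*dim(chi_4) = 2*1 = 2 and sum (mult * dim) = 1*2 = 2.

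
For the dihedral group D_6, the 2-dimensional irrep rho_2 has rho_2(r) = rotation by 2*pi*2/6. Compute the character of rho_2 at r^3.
chi_{rho_2}(r^3) = 2*cos(2*pi*2*3/6) = 2

Reasoning: rho_2(r^3) is rotation by angle 2*pi*2*3/6, whose trace is 2*cos(2*pi*2*3/6) = 2.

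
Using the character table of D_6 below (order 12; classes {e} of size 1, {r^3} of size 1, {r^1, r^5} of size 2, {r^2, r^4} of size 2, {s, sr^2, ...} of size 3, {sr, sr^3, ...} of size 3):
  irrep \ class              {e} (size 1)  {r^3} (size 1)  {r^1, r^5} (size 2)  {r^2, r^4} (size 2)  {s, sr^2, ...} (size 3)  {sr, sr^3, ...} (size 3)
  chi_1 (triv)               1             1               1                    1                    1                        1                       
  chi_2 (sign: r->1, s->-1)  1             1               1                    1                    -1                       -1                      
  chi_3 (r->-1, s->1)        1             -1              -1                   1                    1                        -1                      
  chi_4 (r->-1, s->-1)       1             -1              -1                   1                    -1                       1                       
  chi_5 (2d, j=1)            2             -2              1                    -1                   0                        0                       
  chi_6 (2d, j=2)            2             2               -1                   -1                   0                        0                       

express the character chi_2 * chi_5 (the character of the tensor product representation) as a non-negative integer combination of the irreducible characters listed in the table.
chi_2 tensor chi_5 = chi_5 (all other irreducibles have multiplicity 0).

Justification: The character of a tensor product is the pointwise product (chi_2 * chi_5)(C) = chi_2(C) * chi_5(C):
  {e}: (1)*(2), {r^3}: (1)*(-2), {r^1, r^5}: (1)*(1), {r^2, r^4}: (1)*(-1), {s, sr^2, ...}: (-1)*(0), {sr, sr^3, ...}: (-1)*(0)
so (chi_2 * chi_5) takes values
  {e} -> 2, {r^3} -> -2, {r^1, r^5} -> 1, {r^2, r^4} -> -1, {s, sr^2, ...} -> 0, {sr, sr^3, ...} -> 0.
Now take the inner product of this character with each irreducible chi from the table, <chi_2*chi_5, chi> = (1/12) sum_C |C| (chi_2*chi_5)(C) conj(chi(C)):
  <chi_2*chi_5, chi_1> = (1/12)[1*(2)*conj(1) + 1*(-2)*conj(1) + 2*(1)*conj(1) + 2*(-1)*conj(1) + 3*(0)*conj(1) + 3*(0)*conj(1)]
      = (1/12)[(2) + (-2) + (2) + (-2) + (0) + (0)] = 0/12 = 0
  <chi_2*chi_5, chi_2> = (1/12)[1*(2)*conj(1) + 1*(-2)*conj(1) + 2*(1)*conj(1) + 2*(-1)*conj(1) + 3*(0)*conj(-1) + 3*(0)*conj(-1)]
      = (1/12)[(2) + (-2) + (2) + (-2) + (0) + (0)] = 0/12 = 0
  <chi_2*chi_5, chi_3> = (1/12)[1*(2)*conj(1) + 1*(-2)*conj(-1) + 2*(1)*conj(-1) + 2*(-1)*conj(1) + 3*(0)*conj(1) + 3*(0)*conj(-1)]
      = (1/12)[(2) + (2) + (-2) + (-2) + (0) + (0)] = 0/12 = 0
  <chi_2*chi_5, chi_4> = (1/12)[1*(2)*conj(1) + 1*(-2)*conj(-1) + 2*(1)*conj(-1) + 2*(-1)*conj(1) + 3*(0)*conj(-1) + 3*(0)*conj(1)]
      = (1/12)[(2) + (2) + (-2) + (-2) + (0) + (0)] = 0/12 = 0
  <chi_2*chi_5, chi_5> = (1/12)[1*(2)*conj(2) + 1*(-2)*conj(-2) + 2*(1)*conj(1) + 2*(-1)*conj(-1) + 3*(0)*conj(0) + 3*(0)*conj(0)]
      = (1/12)[(4) + (4) + (2) + (2) + (0) + (0)] = 12/12 = 1
  <chi_2*chi_5, chi_6> = (1/12)[1*(2)*conj(2) + 1*(-2)*conj(2) + 2*(1)*conj(-1) + 2*(-1)*conj(-1) + 3*(0)*conj(0) + 3*(0)*conj(0)]
      = (1/12)[(4) + (-4) + (-2) + (2) + (0) + (0)] = 0/12 = 0
Hence the multiplicities are chi_5: 1. Dimension check: dim(chi_2)*dim(chi_5) = 1*2 = 2 and sum (mult * dim) = 1*2 = 2.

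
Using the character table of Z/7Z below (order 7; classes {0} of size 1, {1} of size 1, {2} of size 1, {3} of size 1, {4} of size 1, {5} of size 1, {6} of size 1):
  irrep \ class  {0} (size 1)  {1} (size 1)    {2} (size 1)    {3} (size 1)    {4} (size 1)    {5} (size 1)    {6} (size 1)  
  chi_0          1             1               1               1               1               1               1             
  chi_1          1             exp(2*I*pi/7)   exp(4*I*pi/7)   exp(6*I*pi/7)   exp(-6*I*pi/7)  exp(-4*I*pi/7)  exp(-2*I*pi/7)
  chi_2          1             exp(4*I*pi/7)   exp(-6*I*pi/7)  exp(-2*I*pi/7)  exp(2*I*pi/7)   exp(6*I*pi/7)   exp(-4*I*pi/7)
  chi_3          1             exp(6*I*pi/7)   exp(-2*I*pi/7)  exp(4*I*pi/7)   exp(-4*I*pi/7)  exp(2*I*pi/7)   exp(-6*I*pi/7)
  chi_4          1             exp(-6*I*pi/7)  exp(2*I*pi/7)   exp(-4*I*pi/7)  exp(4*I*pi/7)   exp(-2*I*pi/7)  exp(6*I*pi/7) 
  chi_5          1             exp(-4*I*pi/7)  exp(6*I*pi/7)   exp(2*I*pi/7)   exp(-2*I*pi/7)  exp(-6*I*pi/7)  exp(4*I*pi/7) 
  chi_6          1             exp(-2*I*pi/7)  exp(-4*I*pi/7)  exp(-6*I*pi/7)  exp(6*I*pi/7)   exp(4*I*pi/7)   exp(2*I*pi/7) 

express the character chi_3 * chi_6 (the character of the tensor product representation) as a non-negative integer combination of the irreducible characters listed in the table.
chi_3 tensor chi_6 = chi_2 (all other irreducibles have multiplicity 0).

The character of a tensor product is the pointwise product (chi_3 * chi_6)(C) = chi_3(C) * chi_6(C):
  {0}: (1)*(1), {1}: (exp(6*I*pi/7))*(exp(-2*I*pi/7)), {2}: (exp(-2*I*pi/7))*(exp(-4*I*pi/7)), {3}: (exp(4*I*pi/7))*(exp(-6*I*pi/7)), {4}: (exp(-4*I*pi/7))*(exp(6*I*pi/7)), {5}: (exp(2*I*pi/7))*(exp(4*I*pi/7)), {6}: (exp(-6*I*pi/7))*(exp(2*I*pi/7))
so (chi_3 * chi_6) takes values
  {0} -> 1, {1} -> exp(4*I*pi/7), {2} -> exp(-6*I*pi/7), {3} -> exp(-2*I*pi/7), {4} -> exp(2*I*pi/7), {5} -> exp(6*I*pi/7), {6} -> exp(-4*I*pi/7).
Now take the inner product of this character with each irreducible chi from the table, <chi_3*chi_6, chi> = (1/7) sum_C |C| (chi_3*chi_6)(C) conj(chi(C)):
  <chi_3*chi_6, chi_0> = (1/7)[1*(1)*conj(1) + 1*(exp(4*I*pi/7))*conj(1) + 1*(exp(-6*I*pi/7))*conj(1) + 1*(exp(-2*I*pi/7))*conj(1) + 1*(exp(2*I*pi/7))*conj(1) + 1*(exp(6*I*pi/7))*conj(1) + 1*(exp(-4*I*pi/7))*conj(1)]
      = (1/7)[(1) + (exp(4*I*pi/7)) + (exp(-6*I*pi/7)) + (exp(-2*I*pi/7)) + (exp(2*I*pi/7)) + (exp(6*I*pi/7)) + (exp(-4*I*pi/7))] = 0/7 = 0
  <chi_3*chi_6, chi_1> = (1/7)[1*(1)*conj(1) + 1*(exp(4*I*pi/7))*conj(exp(2*I*pi/7)) + 1*(exp(-6*I*pi/7))*conj(exp(4*I*pi/7)) + 1*(exp(-2*I*pi/7))*conj(exp(6*I*pi/7)) + 1*(exp(2*I*pi/7))*conj(exp(-6*I*pi/7)) + 1*(exp(6*I*pi/7))*conj(exp(-4*I*pi/7)) + 1*(exp(-4*I*pi/7))*conj(exp(-2*I*pi/7))]
      = (1/7)[(1) + (exp(2*I*pi/7)) + (exp(4*I*pi/7)) + (exp(6*I*pi/7)) + (exp(-6*I*pi/7)) + (exp(-4*I*pi/7)) + (exp(-2*I*pi/7))] = 0/7 = 0
  <chi_3*chi_6, chi_2> = (1/7)[1*(1)*conj(1) + 1*(exp(4*I*pi/7))*conj(exp(4*I*pi/7)) + 1*(exp(-6*I*pi/7))*conj(exp(-6*I*pi/7)) + 1*(exp(-2*I*pi/7))*conj(exp(-2*I*pi/7)) + 1*(exp(2*I*pi/7))*conj(exp(2*I*pi/7)) + 1*(exp(6*I*pi/7))*conj(exp(6*I*pi/7)) + 1*(exp(-4*I*pi/7))*conj(exp(-4*I*pi/7))]
      = (1/7)[(1) + (1) + (1) + (1) + (1) + (1) + (1)] = 7/7 = 1
  <chi_3*chi_6, chi_3> = (1/7)[1*(1)*conj(1) + 1*(exp(4*I*pi/7))*conj(exp(6*I*pi/7)) + 1*(exp(-6*I*pi/7))*conj(exp(-2*I*pi/7)) + 1*(exp(-2*I*pi/7))*conj(exp(4*I*pi/7)) + 1*(exp(2*I*pi/7))*conj(exp(-4*I*pi/7)) + 1*(exp(6*I*pi/7))*conj(exp(2*I*pi/7)) + 1*(exp(-4*I*pi/7))*conj(exp(-6*I*pi/7))]
      = (1/7)[(1) + (exp(-2*I*pi/7)) + (exp(-4*I*pi/7)) + (exp(-6*I*pi/7)) + (exp(6*I*pi/7)) + (exp(4*I*pi/7)) + (exp(2*I*pi/7))] = 0/7 = 0
  <chi_3*chi_6, chi_4> = (1/7)[1*(1)*conj(1) + 1*(exp(4*I*pi/7))*conj(exp(-6*I*pi/7)) + 1*(exp(-6*I*pi/7))*conj(exp(2*I*pi/7)) + 1*(exp(-2*I*pi/7))*conj(exp(-4*I*pi/7)) + 1*(exp(2*I*pi/7))*conj(exp(4*I*pi/7)) + 1*(exp(6*I*pi/7))*conj(exp(-2*I*pi/7)) + 1*(exp(-4*I*pi/7))*conj(exp(6*I*pi/7))]
      = (1/7)[(1) + (exp(-4*I*pi/7)) + (exp(6*I*pi/7)) + (exp(2*I*pi/7)) + (exp(-2*I*pi/7)) + (exp(-6*I*pi/7)) + (exp(4*I*pi/7))] = 0/7 = 0
  <chi_3*chi_6, chi_5> = (1/7)[1*(1)*conj(1) + 1*(exp(4*I*pi/7))*conj(exp(-4*I*pi/7)) + 1*(exp(-6*I*pi/7))*conj(exp(6*I*pi/7)) + 1*(exp(-2*I*pi/7))*conj(exp(2*I*pi/7)) + 1*(exp(2*I*pi/7))*conj(exp(-2*I*pi/7)) + 1*(exp(6*I*pi/7))*conj(exp(-6*I*pi/7)) + 1*(exp(-4*I*pi/7))*conj(exp(4*I*pi/7))]
      = (1/7)[(1) + (exp(-6*I*pi/7)) + (exp(2*I*pi/7)) + (exp(-4*I*pi/7)) + (exp(4*I*pi/7)) + (exp(-2*I*pi/7)) + (exp(6*I*pi/7))] = 0/7 = 0
  <chi_3*chi_6, chi_6> = (1/7)[1*(1)*conj(1) + 1*(exp(4*I*pi/7))*conj(exp(-2*I*pi/7)) + 1*(exp(-6*I*pi/7))*conj(exp(-4*I*pi/7)) + 1*(exp(-2*I*pi/7))*conj(exp(-6*I*pi/7)) + 1*(exp(2*I*pi/7))*conj(exp(6*I*pi/7)) + 1*(exp(6*I*pi/7))*conj(exp(4*I*pi/7)) + 1*(exp(-4*I*pi/7))*conj(exp(2*I*pi/7))]
      = (1/7)[(1) + (exp(6*I*pi/7)) + (exp(-2*I*pi/7)) + (exp(4*I*pi/7)) + (exp(-4*I*pi/7)) + (exp(2*I*pi/7)) + (exp(-6*I*pi/7))] = 0/7 = 0
(Exp terms are combined using exp(i*s)*conj(exp(i*t)) = exp(i*(s-t)), and sums of them are collapsed using the identity that for every m > 1 the m distinct m-th roots of unity sum to 0, e.g. 1 + exp(2*I*pi/3) + exp(-2*I*pi/3) = 0.)
Hence the multiplicities are chi_2: 1. Dimension check: dim(chi_3)*dim(chi_6) = 1*1 = 1 and sum (mult * dim) = 1*1 = 1.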